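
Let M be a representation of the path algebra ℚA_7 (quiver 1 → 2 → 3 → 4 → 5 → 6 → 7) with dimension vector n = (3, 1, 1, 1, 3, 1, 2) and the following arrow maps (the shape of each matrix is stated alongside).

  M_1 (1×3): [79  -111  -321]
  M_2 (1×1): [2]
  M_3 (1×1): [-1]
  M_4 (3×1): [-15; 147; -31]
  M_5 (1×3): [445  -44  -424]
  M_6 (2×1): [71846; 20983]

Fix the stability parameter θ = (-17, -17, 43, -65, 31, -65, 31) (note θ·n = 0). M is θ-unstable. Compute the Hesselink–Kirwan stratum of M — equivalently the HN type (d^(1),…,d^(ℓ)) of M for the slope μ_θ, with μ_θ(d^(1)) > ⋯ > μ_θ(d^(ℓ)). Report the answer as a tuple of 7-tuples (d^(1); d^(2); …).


Via rank(M_{q-1}∘⋯∘M_p): M ≅ I[1,1]^2, I[1,7], I[5,5]^2, I[7,7].
μ_θ-semistable layers: μ^(1)=31; μ^(2)=-14; μ^(3)=-17

((0, 0, 0, 0, 2, 0, 2); (0, 0, 1, 1, 1, 1, 0); (3, 1, 0, 0, 0, 0, 0))


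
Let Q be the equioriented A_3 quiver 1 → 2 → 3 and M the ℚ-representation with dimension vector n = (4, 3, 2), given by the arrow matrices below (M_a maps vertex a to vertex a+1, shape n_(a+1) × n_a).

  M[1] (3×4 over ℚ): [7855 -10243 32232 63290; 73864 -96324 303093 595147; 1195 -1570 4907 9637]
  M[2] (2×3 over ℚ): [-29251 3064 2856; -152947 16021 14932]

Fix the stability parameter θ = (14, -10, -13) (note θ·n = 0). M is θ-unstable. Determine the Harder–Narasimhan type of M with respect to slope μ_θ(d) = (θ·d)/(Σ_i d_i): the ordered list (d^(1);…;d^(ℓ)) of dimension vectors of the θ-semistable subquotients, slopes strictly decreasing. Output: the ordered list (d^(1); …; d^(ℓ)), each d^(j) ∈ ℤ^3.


Barcode: M ≅ I[1,1], I[1,2], I[1,3]^2. HN layers by μ_θ (3 steps, strictly decreasing):
  μ^(1)=14; μ^(2)=2; μ^(3)=-3

((1, 0, 0); (1, 1, 0); (2, 2, 2))


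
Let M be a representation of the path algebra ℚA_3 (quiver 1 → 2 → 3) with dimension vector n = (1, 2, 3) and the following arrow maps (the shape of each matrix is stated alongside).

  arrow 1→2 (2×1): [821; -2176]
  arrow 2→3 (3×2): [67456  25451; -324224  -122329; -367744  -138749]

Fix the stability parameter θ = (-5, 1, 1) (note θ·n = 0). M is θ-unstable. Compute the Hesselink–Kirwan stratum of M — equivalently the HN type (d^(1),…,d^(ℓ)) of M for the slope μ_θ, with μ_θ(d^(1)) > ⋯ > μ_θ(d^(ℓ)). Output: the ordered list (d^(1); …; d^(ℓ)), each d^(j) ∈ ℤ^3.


Barcode: M ≅ I[1,2], I[2,3], I[3,3]^2. HN layers by μ_θ (2 steps, strictly decreasing):
  μ^(1)=1; μ^(2)=-5

((0, 2, 3); (1, 0, 0))


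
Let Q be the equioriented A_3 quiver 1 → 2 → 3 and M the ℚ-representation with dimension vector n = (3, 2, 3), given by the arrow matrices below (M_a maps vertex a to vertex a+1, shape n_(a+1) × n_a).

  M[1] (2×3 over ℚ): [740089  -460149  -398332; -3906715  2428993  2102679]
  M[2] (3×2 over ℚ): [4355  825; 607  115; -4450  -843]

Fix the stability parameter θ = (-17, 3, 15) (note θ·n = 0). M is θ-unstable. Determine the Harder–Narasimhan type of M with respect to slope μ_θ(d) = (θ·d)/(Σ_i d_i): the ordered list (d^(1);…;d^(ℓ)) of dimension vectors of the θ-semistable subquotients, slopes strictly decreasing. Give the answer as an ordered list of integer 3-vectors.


Via rank(M_{q-1}∘⋯∘M_p): M ≅ I[1,1], I[1,3]^2, I[3,3].
μ_θ-semistable layers: μ^(1)=15; μ^(2)=3; μ^(3)=-17

((0, 0, 3); (0, 2, 0); (3, 0, 0))


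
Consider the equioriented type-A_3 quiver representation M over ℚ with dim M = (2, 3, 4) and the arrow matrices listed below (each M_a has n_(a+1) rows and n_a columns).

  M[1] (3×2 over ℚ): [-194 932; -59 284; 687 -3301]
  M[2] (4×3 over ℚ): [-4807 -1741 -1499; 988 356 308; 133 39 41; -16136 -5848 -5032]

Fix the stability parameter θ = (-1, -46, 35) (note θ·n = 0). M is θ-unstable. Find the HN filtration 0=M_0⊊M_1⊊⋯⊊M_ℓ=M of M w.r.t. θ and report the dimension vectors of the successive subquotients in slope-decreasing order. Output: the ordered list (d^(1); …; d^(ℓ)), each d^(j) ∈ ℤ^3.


Via rank(M_{q-1}∘⋯∘M_p): M ≅ I[1,3]^2, I[2,2], I[3,3]^2.
μ_θ-semistable layers: μ^(1)=35; μ^(2)=-47/2; μ^(3)=-46

((0, 0, 4); (2, 2, 0); (0, 1, 0))


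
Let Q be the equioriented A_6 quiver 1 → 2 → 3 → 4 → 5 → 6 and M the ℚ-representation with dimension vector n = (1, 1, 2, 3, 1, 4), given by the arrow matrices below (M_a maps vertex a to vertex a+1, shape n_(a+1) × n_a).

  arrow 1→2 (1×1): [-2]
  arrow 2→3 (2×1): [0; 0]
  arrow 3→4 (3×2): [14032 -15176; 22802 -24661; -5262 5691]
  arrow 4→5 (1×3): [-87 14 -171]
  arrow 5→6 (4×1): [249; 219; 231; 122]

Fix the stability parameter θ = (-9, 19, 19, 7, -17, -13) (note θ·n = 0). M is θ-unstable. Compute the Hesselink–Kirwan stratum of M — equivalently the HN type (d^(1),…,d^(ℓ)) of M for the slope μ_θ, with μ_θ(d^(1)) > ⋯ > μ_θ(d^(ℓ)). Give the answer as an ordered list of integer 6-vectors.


Via rank(M_{q-1}∘⋯∘M_p): M ≅ I[1,2], I[3,3], I[3,6], I[4,4]^2, I[6,6]^3.
μ_θ-semistable layers: μ^(1)=19; μ^(2)=7; μ^(3)=-1; μ^(4)=-9; μ^(5)=-13

((0, 1, 1, 0, 0, 0); (0, 0, 0, 2, 0, 0); (0, 0, 1, 1, 1, 1); (1, 0, 0, 0, 0, 0); (0, 0, 0, 0, 0, 3))


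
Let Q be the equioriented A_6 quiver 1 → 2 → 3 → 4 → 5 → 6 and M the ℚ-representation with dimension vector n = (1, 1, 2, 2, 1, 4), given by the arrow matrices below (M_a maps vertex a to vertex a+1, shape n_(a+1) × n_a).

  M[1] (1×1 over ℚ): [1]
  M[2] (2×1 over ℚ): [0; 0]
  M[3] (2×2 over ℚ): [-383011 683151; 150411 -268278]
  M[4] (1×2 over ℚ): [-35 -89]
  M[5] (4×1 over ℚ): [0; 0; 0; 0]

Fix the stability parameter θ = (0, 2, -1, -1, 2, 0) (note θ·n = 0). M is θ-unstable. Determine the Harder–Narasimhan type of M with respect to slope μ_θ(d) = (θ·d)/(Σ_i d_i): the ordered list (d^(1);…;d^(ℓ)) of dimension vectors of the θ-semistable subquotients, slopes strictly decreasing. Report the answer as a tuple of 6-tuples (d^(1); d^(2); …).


Via rank(M_{q-1}∘⋯∘M_p): M ≅ I[1,2], I[3,4], I[3,5], I[6,6]^4.
μ_θ-semistable layers: μ^(1)=2; μ^(2)=0; μ^(3)=-1

((0, 1, 0, 0, 1, 0); (1, 0, 0, 0, 0, 4); (0, 0, 2, 2, 0, 0))


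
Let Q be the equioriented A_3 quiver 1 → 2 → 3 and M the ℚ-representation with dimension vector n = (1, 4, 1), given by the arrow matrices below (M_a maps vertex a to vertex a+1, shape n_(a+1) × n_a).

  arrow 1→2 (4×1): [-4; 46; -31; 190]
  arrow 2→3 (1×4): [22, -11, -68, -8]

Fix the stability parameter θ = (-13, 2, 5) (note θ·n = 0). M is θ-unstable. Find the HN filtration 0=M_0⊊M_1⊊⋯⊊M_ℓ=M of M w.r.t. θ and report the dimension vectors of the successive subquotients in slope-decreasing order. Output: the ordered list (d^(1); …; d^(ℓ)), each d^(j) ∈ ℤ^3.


Barcode: M ≅ I[1,3], I[2,2]^3. HN layers by μ_θ (3 steps, strictly decreasing):
  μ^(1)=5; μ^(2)=2; μ^(3)=-13

((0, 0, 1); (0, 4, 0); (1, 0, 0))


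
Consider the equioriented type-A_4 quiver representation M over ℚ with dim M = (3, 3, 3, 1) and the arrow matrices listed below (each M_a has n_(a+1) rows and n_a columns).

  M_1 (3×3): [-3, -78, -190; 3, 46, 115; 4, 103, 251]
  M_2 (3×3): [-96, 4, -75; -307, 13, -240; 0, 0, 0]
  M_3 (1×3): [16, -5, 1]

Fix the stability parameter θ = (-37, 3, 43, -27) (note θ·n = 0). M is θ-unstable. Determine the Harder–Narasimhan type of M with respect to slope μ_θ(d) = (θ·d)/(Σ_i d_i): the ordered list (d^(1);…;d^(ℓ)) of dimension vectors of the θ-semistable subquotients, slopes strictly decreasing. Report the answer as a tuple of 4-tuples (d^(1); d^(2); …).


Via rank(M_{q-1}∘⋯∘M_p): M ≅ I[1,2], I[1,3], I[1,4], I[3,3].
μ_θ-semistable layers: μ^(1)=43; μ^(2)=8; μ^(3)=3; μ^(4)=-37

((0, 0, 2, 0); (0, 0, 1, 1); (0, 3, 0, 0); (3, 0, 0, 0))


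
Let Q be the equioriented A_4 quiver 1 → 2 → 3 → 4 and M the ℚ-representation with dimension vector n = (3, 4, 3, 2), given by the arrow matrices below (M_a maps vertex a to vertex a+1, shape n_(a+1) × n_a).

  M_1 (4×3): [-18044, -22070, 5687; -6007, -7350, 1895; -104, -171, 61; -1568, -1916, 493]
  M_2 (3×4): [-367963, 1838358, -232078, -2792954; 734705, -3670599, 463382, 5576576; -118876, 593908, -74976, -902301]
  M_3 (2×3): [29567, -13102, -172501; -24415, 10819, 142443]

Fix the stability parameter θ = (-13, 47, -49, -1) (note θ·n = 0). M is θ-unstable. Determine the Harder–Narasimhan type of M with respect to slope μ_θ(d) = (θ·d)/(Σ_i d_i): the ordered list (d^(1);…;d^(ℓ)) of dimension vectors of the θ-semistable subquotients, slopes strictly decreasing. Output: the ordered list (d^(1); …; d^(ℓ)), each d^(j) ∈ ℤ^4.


Via rank(M_{q-1}∘⋯∘M_p): M ≅ I[1,2], I[1,3], I[1,4], I[2,4].
μ_θ-semistable layers: μ^(1)=47; μ^(2)=-1; μ^(3)=-13

((0, 1, 0, 0); (0, 3, 3, 2); (3, 0, 0, 0))


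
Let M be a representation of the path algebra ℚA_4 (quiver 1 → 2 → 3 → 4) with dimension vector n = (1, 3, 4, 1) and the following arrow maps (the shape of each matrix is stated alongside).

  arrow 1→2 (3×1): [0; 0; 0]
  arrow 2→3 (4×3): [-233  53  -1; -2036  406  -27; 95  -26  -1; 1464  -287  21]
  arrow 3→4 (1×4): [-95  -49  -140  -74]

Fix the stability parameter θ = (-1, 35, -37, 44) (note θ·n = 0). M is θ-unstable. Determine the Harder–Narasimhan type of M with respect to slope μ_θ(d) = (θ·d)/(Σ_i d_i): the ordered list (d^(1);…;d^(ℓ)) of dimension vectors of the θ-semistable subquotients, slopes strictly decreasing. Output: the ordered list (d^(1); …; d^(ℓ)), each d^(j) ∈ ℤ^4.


Barcode: M ≅ I[1,1], I[2,3]^2, I[2,4], I[3,3]. HN layers by μ_θ (3 steps, strictly decreasing):
  μ^(1)=44; μ^(2)=-1; μ^(3)=-37

((0, 0, 0, 1); (1, 3, 3, 0); (0, 0, 1, 0))


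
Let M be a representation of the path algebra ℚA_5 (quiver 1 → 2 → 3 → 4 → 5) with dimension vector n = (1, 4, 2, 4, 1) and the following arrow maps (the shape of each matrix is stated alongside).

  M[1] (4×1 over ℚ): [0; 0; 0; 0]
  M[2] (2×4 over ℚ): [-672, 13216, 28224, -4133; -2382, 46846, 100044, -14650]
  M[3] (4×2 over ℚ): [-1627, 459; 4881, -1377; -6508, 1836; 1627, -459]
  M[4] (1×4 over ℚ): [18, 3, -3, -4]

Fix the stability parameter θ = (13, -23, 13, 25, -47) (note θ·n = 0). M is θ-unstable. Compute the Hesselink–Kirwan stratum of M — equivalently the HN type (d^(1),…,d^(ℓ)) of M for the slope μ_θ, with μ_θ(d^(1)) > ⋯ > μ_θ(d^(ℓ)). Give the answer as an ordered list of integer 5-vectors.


Barcode: M ≅ I[1,1], I[2,2]^2, I[2,3], I[2,5], I[4,4]^3. HN layers by μ_θ (4 steps, strictly decreasing):
  μ^(1)=25; μ^(2)=13; μ^(3)=-3; μ^(4)=-23

((0, 0, 0, 3, 0); (1, 0, 1, 0, 0); (0, 0, 1, 1, 1); (0, 4, 0, 0, 0))


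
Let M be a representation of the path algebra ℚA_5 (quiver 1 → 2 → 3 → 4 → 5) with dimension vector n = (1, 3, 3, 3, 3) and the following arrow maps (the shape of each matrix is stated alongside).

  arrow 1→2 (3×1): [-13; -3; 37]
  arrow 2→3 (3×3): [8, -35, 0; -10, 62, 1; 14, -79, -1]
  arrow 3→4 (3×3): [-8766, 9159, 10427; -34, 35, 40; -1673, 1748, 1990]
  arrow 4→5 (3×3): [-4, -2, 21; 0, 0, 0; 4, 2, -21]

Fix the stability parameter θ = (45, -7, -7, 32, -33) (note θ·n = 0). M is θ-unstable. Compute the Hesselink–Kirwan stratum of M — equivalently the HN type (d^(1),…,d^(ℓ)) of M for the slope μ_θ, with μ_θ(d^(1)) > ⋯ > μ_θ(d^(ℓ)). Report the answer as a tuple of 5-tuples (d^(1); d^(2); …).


Barcode: M ≅ I[1,5], I[2,4]^2, I[5,5]^2. HN layers by μ_θ (4 steps, strictly decreasing):
  μ^(1)=32; μ^(2)=6; μ^(3)=-7; μ^(4)=-33

((0, 0, 0, 2, 0); (1, 1, 1, 1, 1); (0, 2, 2, 0, 0); (0, 0, 0, 0, 2))


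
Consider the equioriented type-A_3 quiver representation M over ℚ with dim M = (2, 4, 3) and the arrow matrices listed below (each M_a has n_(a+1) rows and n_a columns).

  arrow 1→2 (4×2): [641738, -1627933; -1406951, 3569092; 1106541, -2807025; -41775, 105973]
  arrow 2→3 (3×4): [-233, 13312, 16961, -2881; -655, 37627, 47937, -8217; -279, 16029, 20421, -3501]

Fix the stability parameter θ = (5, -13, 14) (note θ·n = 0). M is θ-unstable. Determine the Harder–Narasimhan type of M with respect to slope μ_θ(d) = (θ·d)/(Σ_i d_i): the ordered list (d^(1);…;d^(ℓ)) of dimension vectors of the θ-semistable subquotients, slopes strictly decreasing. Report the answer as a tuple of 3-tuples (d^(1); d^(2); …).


Barcode: M ≅ I[1,3]^2, I[2,2]^2, I[3,3]. HN layers by μ_θ (3 steps, strictly decreasing):
  μ^(1)=14; μ^(2)=-4; μ^(3)=-13

((0, 0, 3); (2, 2, 0); (0, 2, 0))


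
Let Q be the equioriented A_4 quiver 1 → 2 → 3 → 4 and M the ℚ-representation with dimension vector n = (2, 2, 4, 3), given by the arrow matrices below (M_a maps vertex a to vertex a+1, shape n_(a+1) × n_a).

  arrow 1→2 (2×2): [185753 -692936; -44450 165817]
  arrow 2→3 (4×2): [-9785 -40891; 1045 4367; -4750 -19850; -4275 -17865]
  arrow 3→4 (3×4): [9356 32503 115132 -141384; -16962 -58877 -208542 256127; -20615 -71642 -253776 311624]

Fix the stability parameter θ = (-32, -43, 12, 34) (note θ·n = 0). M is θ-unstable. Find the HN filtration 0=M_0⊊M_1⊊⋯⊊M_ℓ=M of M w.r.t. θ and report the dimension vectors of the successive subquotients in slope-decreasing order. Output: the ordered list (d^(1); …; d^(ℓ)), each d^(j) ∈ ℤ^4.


Barcode: M ≅ I[1,2], I[1,4], I[3,3], I[3,4]^2. HN layers by μ_θ (3 steps, strictly decreasing):
  μ^(1)=34; μ^(2)=12; μ^(3)=-75/2

((0, 0, 0, 3); (0, 0, 4, 0); (2, 2, 0, 0))


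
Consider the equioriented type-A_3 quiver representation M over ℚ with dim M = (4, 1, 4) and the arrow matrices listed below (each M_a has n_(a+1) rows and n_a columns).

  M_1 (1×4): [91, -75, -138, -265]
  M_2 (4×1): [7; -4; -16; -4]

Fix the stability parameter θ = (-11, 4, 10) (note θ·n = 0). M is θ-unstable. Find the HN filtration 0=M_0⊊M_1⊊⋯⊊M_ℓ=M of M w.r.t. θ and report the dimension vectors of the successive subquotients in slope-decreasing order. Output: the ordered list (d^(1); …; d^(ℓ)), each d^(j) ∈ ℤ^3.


Interval decomposition of M: I[1,1]^3, I[1,3], I[3,3]^3.
HN type (ℓ=3): μ^(1)=10; μ^(2)=4; μ^(3)=-11

((0, 0, 4); (0, 1, 0); (4, 0, 0))


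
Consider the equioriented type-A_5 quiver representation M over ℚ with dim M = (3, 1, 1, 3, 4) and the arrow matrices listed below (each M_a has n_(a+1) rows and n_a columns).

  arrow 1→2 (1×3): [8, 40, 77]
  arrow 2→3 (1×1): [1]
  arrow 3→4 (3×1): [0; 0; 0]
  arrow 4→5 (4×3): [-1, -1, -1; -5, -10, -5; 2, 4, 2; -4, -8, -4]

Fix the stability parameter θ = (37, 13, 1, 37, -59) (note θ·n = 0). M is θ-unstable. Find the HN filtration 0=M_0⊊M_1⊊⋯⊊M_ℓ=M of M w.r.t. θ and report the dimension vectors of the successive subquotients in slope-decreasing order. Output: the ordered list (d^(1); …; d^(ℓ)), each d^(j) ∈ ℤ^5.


Via rank(M_{q-1}∘⋯∘M_p): M ≅ I[1,1]^2, I[1,3], I[4,4], I[4,5]^2, I[5,5]^2.
μ_θ-semistable layers: μ^(1)=37; μ^(2)=17; μ^(3)=-11; μ^(4)=-59

((2, 0, 0, 1, 0); (1, 1, 1, 0, 0); (0, 0, 0, 2, 2); (0, 0, 0, 0, 2))


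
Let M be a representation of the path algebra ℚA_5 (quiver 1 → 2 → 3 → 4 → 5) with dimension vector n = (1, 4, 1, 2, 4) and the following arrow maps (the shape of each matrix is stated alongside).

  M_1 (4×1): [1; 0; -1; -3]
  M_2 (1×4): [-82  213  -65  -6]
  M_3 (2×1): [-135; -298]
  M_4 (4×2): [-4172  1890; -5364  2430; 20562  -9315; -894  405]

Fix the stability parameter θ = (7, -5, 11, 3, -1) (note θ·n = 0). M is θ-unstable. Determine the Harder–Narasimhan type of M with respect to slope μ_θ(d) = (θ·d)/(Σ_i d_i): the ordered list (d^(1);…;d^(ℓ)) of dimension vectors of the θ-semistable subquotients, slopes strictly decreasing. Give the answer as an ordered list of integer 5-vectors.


Interval decomposition of M: I[1,4], I[2,2]^3, I[4,5], I[5,5]^3.
HN type (ℓ=4): μ^(1)=7; μ^(2)=1; μ^(3)=-1; μ^(4)=-5

((0, 0, 1, 1, 0); (1, 1, 0, 1, 1); (0, 0, 0, 0, 3); (0, 3, 0, 0, 0))


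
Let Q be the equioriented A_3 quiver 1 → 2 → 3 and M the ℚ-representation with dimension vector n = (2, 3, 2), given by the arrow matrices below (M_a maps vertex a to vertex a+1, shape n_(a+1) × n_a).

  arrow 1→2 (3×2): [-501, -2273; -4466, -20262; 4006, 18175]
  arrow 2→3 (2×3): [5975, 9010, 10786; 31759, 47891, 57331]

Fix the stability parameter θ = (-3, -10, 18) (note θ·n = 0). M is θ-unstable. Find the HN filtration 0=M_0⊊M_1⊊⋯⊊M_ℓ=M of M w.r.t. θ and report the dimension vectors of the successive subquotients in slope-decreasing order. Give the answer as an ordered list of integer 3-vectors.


Via rank(M_{q-1}∘⋯∘M_p): M ≅ I[1,3]^2, I[2,2].
μ_θ-semistable layers: μ^(1)=18; μ^(2)=-13/2; μ^(3)=-10

((0, 0, 2); (2, 2, 0); (0, 1, 0))


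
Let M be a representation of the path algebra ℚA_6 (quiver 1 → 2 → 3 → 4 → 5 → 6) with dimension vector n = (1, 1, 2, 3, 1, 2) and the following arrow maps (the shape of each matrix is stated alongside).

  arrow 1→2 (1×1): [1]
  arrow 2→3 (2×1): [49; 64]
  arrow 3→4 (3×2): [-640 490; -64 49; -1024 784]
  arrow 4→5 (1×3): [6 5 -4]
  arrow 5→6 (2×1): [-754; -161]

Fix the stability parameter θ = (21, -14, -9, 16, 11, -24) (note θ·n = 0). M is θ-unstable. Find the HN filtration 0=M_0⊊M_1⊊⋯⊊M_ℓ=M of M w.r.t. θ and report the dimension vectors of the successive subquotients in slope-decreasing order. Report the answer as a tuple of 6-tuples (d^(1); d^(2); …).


Barcode: M ≅ I[1,3], I[3,6], I[4,4]^2, I[6,6]. HN layers by μ_θ (5 steps, strictly decreasing):
  μ^(1)=16; μ^(2)=1; μ^(3)=-2/3; μ^(4)=-9; μ^(5)=-24

((0, 0, 0, 2, 0, 0); (0, 0, 0, 1, 1, 1); (1, 1, 1, 0, 0, 0); (0, 0, 1, 0, 0, 0); (0, 0, 0, 0, 0, 1))


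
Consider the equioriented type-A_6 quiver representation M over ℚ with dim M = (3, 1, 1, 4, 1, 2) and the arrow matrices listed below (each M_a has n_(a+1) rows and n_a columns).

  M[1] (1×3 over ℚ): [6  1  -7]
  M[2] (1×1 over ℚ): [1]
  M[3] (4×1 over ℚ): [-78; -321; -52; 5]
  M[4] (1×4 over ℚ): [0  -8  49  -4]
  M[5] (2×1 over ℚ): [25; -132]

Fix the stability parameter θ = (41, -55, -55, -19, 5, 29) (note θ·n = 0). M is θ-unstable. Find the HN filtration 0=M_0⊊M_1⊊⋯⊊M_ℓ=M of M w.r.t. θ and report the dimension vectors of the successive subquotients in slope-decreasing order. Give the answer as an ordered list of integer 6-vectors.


Barcode: M ≅ I[1,1]^2, I[1,4], I[4,4]^2, I[4,6], I[6,6]. HN layers by μ_θ (5 steps, strictly decreasing):
  μ^(1)=41; μ^(2)=29; μ^(3)=5; μ^(4)=-19; μ^(5)=-23

((2, 0, 0, 0, 0, 0); (0, 0, 0, 0, 0, 2); (0, 0, 0, 0, 1, 0); (0, 0, 0, 4, 0, 0); (1, 1, 1, 0, 0, 0))


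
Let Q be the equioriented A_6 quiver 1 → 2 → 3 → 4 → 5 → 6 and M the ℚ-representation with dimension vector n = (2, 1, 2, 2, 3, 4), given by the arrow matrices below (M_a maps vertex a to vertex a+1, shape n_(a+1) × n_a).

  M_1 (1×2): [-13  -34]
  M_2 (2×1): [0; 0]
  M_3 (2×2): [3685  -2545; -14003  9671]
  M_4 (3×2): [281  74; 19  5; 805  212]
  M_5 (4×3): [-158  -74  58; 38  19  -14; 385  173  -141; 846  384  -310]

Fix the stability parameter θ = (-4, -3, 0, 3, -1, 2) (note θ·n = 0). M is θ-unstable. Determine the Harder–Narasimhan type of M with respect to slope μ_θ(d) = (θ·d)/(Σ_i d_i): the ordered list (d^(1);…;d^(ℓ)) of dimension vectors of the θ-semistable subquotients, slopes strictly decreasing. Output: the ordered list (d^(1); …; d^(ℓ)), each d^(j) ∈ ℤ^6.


Interval decomposition of M: I[1,1], I[1,2], I[3,3], I[3,6], I[4,6], I[5,6], I[6,6].
HN type (ℓ=6): μ^(1)=2; μ^(2)=1; μ^(3)=0; μ^(4)=-1; μ^(5)=-3; μ^(6)=-4

((0, 0, 0, 0, 0, 4); (0, 0, 0, 2, 2, 0); (0, 0, 2, 0, 0, 0); (0, 0, 0, 0, 1, 0); (0, 1, 0, 0, 0, 0); (2, 0, 0, 0, 0, 0))


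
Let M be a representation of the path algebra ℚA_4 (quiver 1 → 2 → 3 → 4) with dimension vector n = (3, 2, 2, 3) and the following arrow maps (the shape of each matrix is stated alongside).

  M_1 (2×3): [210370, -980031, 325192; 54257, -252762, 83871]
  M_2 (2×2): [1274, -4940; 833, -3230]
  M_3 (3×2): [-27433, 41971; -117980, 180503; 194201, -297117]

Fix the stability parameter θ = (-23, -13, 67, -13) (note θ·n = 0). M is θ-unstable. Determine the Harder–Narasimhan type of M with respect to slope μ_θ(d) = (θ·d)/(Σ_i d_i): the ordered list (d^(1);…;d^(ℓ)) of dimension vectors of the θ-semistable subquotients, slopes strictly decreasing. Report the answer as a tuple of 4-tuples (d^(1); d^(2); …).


Barcode: M ≅ I[1,1], I[1,2], I[1,4], I[3,4], I[4,4]. HN layers by μ_θ (3 steps, strictly decreasing):
  μ^(1)=27; μ^(2)=-13; μ^(3)=-23

((0, 0, 2, 2); (0, 2, 0, 1); (3, 0, 0, 0))


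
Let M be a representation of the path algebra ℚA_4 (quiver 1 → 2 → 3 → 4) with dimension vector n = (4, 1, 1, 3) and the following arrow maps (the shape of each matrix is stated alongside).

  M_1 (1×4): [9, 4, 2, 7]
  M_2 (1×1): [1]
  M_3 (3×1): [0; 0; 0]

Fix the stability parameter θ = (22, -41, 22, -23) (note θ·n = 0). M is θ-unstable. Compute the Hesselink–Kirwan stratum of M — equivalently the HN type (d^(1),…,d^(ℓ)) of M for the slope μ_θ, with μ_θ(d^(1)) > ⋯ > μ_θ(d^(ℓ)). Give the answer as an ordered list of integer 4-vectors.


Interval decomposition of M: I[1,1]^3, I[1,3], I[4,4]^3.
HN type (ℓ=3): μ^(1)=22; μ^(2)=-19/2; μ^(3)=-23

((3, 0, 1, 0); (1, 1, 0, 0); (0, 0, 0, 3))


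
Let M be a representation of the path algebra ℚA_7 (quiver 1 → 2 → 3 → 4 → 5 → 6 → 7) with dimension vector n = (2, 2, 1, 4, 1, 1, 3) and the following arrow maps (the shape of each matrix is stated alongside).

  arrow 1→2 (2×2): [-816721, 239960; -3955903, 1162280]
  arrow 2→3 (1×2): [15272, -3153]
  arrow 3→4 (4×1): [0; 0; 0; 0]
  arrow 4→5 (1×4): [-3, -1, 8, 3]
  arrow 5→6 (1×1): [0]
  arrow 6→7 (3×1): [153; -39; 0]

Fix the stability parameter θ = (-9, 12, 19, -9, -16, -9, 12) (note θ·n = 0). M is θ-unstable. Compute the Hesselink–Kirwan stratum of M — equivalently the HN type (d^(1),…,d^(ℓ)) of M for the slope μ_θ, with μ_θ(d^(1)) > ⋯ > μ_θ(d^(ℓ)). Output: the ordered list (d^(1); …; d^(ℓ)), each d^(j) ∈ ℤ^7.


Interval decomposition of M: I[1,1], I[1,3], I[2,2], I[4,4]^3, I[4,5], I[6,7], I[7,7]^2.
HN type (ℓ=4): μ^(1)=19; μ^(2)=12; μ^(3)=-9; μ^(4)=-25/2

((0, 0, 1, 0, 0, 0, 0); (0, 2, 0, 0, 0, 0, 3); (2, 0, 0, 3, 0, 1, 0); (0, 0, 0, 1, 1, 0, 0))


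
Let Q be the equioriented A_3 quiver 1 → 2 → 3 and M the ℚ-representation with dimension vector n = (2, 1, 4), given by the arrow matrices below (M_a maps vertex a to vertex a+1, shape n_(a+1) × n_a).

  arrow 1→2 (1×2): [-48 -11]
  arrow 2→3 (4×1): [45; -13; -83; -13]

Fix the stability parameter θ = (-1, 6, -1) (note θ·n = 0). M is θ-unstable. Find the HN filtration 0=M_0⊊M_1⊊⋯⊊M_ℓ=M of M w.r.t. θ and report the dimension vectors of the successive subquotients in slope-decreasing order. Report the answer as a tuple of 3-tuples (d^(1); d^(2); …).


Interval decomposition of M: I[1,1], I[1,3], I[3,3]^3.
HN type (ℓ=2): μ^(1)=5/2; μ^(2)=-1

((0, 1, 1); (2, 0, 3))


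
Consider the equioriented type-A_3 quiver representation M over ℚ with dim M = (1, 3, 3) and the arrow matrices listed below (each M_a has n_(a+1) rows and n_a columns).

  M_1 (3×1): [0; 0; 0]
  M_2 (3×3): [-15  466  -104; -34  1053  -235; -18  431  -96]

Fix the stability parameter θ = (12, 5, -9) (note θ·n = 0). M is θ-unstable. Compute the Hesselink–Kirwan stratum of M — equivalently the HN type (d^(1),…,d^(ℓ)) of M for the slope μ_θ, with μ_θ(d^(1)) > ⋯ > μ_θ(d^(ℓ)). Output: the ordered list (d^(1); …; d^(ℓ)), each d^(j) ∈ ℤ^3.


Barcode: M ≅ I[1,1], I[2,3]^3. HN layers by μ_θ (2 steps, strictly decreasing):
  μ^(1)=12; μ^(2)=-2

((1, 0, 0); (0, 3, 3))


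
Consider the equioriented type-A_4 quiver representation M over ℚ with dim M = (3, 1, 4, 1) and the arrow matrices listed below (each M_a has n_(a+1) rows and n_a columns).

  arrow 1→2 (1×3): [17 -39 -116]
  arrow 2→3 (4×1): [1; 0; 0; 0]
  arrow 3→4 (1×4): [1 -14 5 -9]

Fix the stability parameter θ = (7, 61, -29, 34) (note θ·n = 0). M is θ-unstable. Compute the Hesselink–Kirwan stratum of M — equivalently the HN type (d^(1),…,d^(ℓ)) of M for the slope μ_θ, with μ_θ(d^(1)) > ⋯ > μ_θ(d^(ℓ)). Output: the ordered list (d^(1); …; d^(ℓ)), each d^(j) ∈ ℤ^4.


Interval decomposition of M: I[1,1]^2, I[1,4], I[3,3]^3.
HN type (ℓ=4): μ^(1)=34; μ^(2)=16; μ^(3)=7; μ^(4)=-29

((0, 0, 0, 1); (0, 1, 1, 0); (3, 0, 0, 0); (0, 0, 3, 0))


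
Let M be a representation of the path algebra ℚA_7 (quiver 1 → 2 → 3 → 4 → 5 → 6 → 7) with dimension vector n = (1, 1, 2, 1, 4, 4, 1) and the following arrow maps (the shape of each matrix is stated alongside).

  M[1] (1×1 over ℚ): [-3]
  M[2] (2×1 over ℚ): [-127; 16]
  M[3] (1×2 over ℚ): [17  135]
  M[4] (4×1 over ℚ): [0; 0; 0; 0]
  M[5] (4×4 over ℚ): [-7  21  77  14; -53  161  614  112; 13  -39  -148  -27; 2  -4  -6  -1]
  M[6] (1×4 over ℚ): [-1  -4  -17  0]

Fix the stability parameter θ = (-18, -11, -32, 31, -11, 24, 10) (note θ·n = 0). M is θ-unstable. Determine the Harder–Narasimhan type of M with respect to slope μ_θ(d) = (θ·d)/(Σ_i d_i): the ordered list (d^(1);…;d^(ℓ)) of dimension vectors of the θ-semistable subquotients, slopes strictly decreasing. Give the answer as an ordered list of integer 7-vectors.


Interval decomposition of M: I[1,4], I[3,3], I[5,5], I[5,6]^2, I[5,7], I[6,6].
HN type (ℓ=6): μ^(1)=31; μ^(2)=24; μ^(3)=17; μ^(4)=-11; μ^(5)=-61/3; μ^(6)=-32

((0, 0, 0, 1, 0, 0, 0); (0, 0, 0, 0, 0, 3, 0); (0, 0, 0, 0, 0, 1, 1); (0, 0, 0, 0, 4, 0, 0); (1, 1, 1, 0, 0, 0, 0); (0, 0, 1, 0, 0, 0, 0))


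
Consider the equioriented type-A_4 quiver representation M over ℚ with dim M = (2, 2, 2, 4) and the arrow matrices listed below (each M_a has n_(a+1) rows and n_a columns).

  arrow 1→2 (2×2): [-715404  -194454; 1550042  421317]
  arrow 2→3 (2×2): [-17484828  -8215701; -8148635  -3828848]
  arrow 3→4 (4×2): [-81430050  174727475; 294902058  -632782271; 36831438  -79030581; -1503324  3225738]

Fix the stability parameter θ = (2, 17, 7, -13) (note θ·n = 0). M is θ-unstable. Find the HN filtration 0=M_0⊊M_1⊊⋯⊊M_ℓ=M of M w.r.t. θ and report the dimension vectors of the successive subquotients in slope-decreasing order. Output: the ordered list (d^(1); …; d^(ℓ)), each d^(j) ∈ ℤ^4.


Via rank(M_{q-1}∘⋯∘M_p): M ≅ I[1,1], I[1,4], I[2,3], I[4,4]^3.
μ_θ-semistable layers: μ^(1)=12; μ^(2)=11/3; μ^(3)=2; μ^(4)=-13

((0, 1, 1, 0); (0, 1, 1, 1); (2, 0, 0, 0); (0, 0, 0, 3))


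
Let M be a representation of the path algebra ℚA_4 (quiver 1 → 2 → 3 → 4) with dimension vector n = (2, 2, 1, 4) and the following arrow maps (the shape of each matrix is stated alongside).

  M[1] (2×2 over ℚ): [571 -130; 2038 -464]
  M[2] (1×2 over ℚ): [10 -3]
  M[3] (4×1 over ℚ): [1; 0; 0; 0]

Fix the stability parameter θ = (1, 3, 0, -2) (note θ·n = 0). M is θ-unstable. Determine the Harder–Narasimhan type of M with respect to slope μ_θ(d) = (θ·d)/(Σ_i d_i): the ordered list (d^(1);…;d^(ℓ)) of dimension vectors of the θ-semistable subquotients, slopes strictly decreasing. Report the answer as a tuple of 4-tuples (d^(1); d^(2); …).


Barcode: M ≅ I[1,2], I[1,4], I[4,4]^3. HN layers by μ_θ (4 steps, strictly decreasing):
  μ^(1)=3; μ^(2)=1; μ^(3)=1/2; μ^(4)=-2

((0, 1, 0, 0); (1, 0, 0, 0); (1, 1, 1, 1); (0, 0, 0, 3))


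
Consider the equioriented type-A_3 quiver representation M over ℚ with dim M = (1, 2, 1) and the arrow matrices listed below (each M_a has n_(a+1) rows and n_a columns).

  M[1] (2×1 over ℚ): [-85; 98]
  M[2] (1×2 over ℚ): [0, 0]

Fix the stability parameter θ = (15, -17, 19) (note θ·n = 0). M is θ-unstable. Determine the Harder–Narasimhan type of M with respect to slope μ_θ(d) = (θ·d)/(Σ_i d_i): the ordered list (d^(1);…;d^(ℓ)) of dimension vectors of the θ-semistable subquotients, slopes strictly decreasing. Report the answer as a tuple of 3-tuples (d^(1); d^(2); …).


Interval decomposition of M: I[1,2], I[2,2], I[3,3].
HN type (ℓ=3): μ^(1)=19; μ^(2)=-1; μ^(3)=-17

((0, 0, 1); (1, 1, 0); (0, 1, 0))


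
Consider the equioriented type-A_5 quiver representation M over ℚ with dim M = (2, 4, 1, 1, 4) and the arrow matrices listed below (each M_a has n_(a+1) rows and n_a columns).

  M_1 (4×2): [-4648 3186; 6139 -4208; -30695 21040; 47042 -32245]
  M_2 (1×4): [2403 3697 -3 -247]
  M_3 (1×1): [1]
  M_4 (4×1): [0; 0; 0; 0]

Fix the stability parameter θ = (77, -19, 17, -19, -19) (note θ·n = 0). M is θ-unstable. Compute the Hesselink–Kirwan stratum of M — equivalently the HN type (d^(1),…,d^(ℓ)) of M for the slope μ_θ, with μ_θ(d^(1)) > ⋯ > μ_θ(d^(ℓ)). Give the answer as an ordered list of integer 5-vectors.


Via rank(M_{q-1}∘⋯∘M_p): M ≅ I[1,2], I[1,4], I[2,2]^2, I[5,5]^4.
μ_θ-semistable layers: μ^(1)=29; μ^(2)=14; μ^(3)=-19

((1, 1, 0, 0, 0); (1, 1, 1, 1, 0); (0, 2, 0, 0, 4))


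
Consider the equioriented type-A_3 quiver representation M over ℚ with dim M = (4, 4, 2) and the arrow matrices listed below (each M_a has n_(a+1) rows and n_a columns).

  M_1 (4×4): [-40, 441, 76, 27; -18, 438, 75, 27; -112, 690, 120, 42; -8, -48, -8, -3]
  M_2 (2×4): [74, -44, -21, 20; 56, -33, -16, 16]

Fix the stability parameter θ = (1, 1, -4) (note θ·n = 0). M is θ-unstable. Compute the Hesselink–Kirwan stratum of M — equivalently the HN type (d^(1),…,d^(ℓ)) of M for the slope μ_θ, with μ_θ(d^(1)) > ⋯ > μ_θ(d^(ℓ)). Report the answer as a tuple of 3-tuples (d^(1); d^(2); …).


Interval decomposition of M: I[1,1], I[1,2]^2, I[1,3], I[2,3].
HN type (ℓ=3): μ^(1)=1; μ^(2)=-2/3; μ^(3)=-3/2

((3, 2, 0); (1, 1, 1); (0, 1, 1))


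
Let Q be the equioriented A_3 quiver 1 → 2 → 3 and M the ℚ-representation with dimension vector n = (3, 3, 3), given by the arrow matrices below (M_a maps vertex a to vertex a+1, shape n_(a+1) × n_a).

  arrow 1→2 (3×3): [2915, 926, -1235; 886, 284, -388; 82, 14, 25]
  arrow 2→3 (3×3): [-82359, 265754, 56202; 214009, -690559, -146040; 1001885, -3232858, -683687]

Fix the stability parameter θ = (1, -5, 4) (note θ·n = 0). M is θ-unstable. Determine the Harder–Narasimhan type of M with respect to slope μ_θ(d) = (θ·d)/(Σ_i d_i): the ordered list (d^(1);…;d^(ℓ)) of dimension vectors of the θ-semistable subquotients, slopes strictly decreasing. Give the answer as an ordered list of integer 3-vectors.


Barcode: M ≅ I[1,3]^3. HN layers by μ_θ (2 steps, strictly decreasing):
  μ^(1)=4; μ^(2)=-2

((0, 0, 3); (3, 3, 0))


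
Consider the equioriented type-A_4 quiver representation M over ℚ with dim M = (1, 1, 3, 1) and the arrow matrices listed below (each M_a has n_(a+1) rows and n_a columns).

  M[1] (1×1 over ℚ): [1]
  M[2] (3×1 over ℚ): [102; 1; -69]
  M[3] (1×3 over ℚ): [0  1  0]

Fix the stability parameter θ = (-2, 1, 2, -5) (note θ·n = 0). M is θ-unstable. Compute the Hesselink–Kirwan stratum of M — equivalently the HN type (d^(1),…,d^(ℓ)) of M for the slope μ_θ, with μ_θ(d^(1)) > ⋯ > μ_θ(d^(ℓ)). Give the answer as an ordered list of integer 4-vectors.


Interval decomposition of M: I[1,4], I[3,3]^2.
HN type (ℓ=3): μ^(1)=2; μ^(2)=-2/3; μ^(3)=-2

((0, 0, 2, 0); (0, 1, 1, 1); (1, 0, 0, 0))


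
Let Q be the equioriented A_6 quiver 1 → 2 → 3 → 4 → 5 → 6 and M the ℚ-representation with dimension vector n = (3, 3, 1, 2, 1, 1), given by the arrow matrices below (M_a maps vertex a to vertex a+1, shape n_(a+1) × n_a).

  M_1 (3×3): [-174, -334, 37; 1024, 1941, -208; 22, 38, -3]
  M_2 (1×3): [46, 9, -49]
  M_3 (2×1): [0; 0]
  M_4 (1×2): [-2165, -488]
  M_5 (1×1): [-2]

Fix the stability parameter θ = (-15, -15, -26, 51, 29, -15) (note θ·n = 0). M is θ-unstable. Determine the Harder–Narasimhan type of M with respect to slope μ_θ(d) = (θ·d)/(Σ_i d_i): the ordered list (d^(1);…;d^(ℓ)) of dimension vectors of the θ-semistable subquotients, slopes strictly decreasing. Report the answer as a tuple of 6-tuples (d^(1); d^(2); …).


Interval decomposition of M: I[1,2]^2, I[1,3], I[4,4], I[4,6].
HN type (ℓ=4): μ^(1)=51; μ^(2)=65/3; μ^(3)=-15; μ^(4)=-56/3

((0, 0, 0, 1, 0, 0); (0, 0, 0, 1, 1, 1); (2, 2, 0, 0, 0, 0); (1, 1, 1, 0, 0, 0))


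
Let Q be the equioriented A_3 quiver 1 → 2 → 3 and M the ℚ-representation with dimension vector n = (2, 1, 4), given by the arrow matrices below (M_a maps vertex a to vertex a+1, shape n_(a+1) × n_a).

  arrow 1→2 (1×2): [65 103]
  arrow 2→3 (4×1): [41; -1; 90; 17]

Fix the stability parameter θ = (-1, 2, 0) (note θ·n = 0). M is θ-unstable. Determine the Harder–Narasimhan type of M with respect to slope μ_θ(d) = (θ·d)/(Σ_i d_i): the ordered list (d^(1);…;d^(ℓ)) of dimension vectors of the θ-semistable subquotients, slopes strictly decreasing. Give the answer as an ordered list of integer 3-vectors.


Interval decomposition of M: I[1,1], I[1,3], I[3,3]^3.
HN type (ℓ=3): μ^(1)=1; μ^(2)=0; μ^(3)=-1

((0, 1, 1); (0, 0, 3); (2, 0, 0))


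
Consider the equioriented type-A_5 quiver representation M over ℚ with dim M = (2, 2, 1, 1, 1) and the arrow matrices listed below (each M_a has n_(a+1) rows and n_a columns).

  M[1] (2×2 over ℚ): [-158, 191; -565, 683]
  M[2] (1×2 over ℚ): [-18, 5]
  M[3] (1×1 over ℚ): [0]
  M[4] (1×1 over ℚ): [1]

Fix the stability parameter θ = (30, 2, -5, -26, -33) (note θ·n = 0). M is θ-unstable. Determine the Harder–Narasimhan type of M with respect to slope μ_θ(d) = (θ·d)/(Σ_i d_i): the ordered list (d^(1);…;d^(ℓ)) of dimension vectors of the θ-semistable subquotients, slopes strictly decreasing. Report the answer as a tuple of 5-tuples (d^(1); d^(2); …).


Barcode: M ≅ I[1,2], I[1,3], I[4,5]. HN layers by μ_θ (3 steps, strictly decreasing):
  μ^(1)=16; μ^(2)=9; μ^(3)=-59/2

((1, 1, 0, 0, 0); (1, 1, 1, 0, 0); (0, 0, 0, 1, 1))


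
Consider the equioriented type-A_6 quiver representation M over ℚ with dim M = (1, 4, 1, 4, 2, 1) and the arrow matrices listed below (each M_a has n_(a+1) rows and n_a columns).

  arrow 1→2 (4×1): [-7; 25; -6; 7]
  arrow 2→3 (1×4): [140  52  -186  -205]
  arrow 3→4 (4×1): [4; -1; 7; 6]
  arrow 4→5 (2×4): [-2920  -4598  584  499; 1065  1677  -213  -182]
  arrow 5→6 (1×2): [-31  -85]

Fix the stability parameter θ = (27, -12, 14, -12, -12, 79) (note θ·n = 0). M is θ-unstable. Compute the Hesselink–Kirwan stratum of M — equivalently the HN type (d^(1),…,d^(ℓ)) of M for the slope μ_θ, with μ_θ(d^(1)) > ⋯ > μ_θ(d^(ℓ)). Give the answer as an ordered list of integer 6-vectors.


Barcode: M ≅ I[1,4], I[2,2]^3, I[4,4], I[4,5], I[4,6]. HN layers by μ_θ (3 steps, strictly decreasing):
  μ^(1)=79; μ^(2)=17/4; μ^(3)=-12

((0, 0, 0, 0, 0, 1); (1, 1, 1, 1, 0, 0); (0, 3, 0, 3, 2, 0))


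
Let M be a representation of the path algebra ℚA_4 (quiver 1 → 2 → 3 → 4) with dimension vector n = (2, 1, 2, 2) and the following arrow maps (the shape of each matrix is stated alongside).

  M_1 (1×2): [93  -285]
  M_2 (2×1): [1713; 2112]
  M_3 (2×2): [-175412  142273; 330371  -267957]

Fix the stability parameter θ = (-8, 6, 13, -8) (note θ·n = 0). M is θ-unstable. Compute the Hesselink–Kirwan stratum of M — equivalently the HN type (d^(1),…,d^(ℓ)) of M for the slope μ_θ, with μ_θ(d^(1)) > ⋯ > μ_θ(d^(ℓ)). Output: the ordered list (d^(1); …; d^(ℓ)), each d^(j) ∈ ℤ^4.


Interval decomposition of M: I[1,1], I[1,4], I[3,4].
HN type (ℓ=3): μ^(1)=11/3; μ^(2)=5/2; μ^(3)=-8

((0, 1, 1, 1); (0, 0, 1, 1); (2, 0, 0, 0))


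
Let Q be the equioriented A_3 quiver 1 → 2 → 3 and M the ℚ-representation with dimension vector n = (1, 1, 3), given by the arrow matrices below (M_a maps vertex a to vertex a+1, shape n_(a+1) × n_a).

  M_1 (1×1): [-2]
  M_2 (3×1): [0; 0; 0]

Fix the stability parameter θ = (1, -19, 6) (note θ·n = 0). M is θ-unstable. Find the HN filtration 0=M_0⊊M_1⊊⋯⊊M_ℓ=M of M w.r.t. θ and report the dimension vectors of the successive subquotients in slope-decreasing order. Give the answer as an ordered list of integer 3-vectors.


Barcode: M ≅ I[1,2], I[3,3]^3. HN layers by μ_θ (2 steps, strictly decreasing):
  μ^(1)=6; μ^(2)=-9

((0, 0, 3); (1, 1, 0))


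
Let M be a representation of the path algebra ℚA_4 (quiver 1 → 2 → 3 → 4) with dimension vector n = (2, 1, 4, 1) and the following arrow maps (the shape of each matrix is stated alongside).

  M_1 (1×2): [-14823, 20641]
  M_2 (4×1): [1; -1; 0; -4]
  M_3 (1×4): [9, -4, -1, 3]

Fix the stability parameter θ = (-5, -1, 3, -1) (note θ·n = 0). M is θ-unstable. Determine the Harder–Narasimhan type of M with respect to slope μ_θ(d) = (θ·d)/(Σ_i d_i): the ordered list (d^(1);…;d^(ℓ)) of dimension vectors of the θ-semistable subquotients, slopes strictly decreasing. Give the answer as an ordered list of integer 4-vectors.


Interval decomposition of M: I[1,1], I[1,4], I[3,3]^3.
HN type (ℓ=4): μ^(1)=3; μ^(2)=1; μ^(3)=-1; μ^(4)=-5

((0, 0, 3, 0); (0, 0, 1, 1); (0, 1, 0, 0); (2, 0, 0, 0))


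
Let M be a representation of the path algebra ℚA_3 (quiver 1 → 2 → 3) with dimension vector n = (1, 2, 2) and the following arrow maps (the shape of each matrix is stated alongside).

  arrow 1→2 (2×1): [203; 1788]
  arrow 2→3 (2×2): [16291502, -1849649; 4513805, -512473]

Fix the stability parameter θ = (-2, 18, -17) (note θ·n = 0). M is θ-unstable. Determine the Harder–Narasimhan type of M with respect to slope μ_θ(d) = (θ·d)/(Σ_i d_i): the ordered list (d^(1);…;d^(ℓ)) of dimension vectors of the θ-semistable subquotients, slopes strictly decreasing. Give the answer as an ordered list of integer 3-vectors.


Via rank(M_{q-1}∘⋯∘M_p): M ≅ I[1,3], I[2,3].
μ_θ-semistable layers: μ^(1)=1/2; μ^(2)=-2

((0, 2, 2); (1, 0, 0))


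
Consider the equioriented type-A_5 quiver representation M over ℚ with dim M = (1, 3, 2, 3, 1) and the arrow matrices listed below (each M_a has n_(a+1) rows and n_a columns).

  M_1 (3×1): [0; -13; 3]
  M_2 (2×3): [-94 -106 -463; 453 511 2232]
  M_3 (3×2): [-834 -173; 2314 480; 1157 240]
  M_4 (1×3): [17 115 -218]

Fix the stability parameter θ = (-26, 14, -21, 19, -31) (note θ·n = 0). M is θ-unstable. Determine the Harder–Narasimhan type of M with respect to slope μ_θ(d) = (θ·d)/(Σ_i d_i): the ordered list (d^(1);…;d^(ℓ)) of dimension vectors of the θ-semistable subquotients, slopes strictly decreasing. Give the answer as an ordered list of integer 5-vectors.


Via rank(M_{q-1}∘⋯∘M_p): M ≅ I[1,5], I[2,2], I[2,4], I[4,4].
μ_θ-semistable layers: μ^(1)=19; μ^(2)=14; μ^(3)=-7/2; μ^(4)=-19/4; μ^(5)=-26

((0, 0, 0, 2, 0); (0, 1, 0, 0, 0); (0, 1, 1, 0, 0); (0, 1, 1, 1, 1); (1, 0, 0, 0, 0))


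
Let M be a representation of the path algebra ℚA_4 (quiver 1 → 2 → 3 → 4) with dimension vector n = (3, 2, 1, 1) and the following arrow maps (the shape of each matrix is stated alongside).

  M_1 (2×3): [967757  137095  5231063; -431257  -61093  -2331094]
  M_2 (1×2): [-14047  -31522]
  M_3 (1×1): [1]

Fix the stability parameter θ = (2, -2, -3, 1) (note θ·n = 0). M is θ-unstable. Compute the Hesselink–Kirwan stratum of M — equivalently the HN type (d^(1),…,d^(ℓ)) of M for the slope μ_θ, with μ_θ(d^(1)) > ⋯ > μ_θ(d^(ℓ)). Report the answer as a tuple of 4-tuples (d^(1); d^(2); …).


Interval decomposition of M: I[1,1], I[1,2], I[1,4].
HN type (ℓ=4): μ^(1)=2; μ^(2)=1; μ^(3)=0; μ^(4)=-1

((1, 0, 0, 0); (0, 0, 0, 1); (1, 1, 0, 0); (1, 1, 1, 0))


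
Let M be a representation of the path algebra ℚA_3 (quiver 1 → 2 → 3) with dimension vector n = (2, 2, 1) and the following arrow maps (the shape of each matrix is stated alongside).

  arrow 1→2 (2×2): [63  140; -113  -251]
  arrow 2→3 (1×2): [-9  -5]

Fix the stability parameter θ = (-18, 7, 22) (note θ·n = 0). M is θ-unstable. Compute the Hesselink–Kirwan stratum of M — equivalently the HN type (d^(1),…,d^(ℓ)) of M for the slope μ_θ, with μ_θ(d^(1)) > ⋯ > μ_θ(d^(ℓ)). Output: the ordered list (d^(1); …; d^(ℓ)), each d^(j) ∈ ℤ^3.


Via rank(M_{q-1}∘⋯∘M_p): M ≅ I[1,2], I[1,3].
μ_θ-semistable layers: μ^(1)=22; μ^(2)=7; μ^(3)=-18

((0, 0, 1); (0, 2, 0); (2, 0, 0))
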